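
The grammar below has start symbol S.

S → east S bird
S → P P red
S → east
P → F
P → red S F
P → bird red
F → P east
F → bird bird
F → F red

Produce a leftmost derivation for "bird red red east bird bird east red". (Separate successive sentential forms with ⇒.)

S ⇒ P P red   [S → P P red]
P P red ⇒ bird red P red   [P → bird red]
bird red P red ⇒ bird red F red   [P → F]
bird red F red ⇒ bird red P east red   [F → P east]
bird red P east red ⇒ bird red red S F east red   [P → red S F]
bird red red S F east red ⇒ bird red red east F east red   [S → east]
bird red red east F east red ⇒ bird red red east bird bird east red   [F → bird bird]

S ⇒ P P red ⇒ bird red P red ⇒ bird red F red ⇒ bird red P east red ⇒ bird red red S F east red ⇒ bird red red east F east red ⇒ bird red red east bird bird east red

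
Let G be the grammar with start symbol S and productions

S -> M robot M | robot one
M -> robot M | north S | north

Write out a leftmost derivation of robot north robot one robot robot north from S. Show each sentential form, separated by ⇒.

S ⇒ M robot M ⇒ robot M robot M ⇒ robot north S robot M ⇒ robot north robot one robot M ⇒ robot north robot one robot robot M ⇒ robot north robot one robot robot north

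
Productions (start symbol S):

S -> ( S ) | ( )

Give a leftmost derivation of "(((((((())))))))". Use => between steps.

S => (S)   [S -> ( S )]
(S) => ((S))   [S -> ( S )]
((S)) => (((S)))   [S -> ( S )]
(((S))) => ((((S))))   [S -> ( S )]
((((S)))) => (((((S)))))   [S -> ( S )]
(((((S))))) => ((((((S))))))   [S -> ( S )]
((((((S)))))) => (((((((S)))))))   [S -> ( S )]
(((((((S))))))) => (((((((())))))))   [S -> ( )]

S => (S) => ((S)) => (((S))) => ((((S)))) => (((((S))))) => ((((((S)))))) => (((((((S))))))) => (((((((())))))))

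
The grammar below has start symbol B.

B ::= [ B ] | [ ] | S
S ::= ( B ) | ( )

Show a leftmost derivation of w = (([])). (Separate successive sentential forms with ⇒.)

B⇒S⇒(B)⇒(S)⇒((B))⇒(([]))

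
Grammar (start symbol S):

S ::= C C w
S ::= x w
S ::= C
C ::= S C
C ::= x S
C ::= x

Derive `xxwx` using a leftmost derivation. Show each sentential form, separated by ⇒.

S ⇒ C ⇒ SC ⇒ CC ⇒ xSC ⇒ xxwC ⇒ xxwx

S ⇒ C   [S ::= C]
C ⇒ SC   [C ::= S C]
SC ⇒ CC   [S ::= C]
CC ⇒ xSC   [C ::= x S]
xSC ⇒ xxwC   [S ::= x w]
xxwC ⇒ xxwx   [C ::= x]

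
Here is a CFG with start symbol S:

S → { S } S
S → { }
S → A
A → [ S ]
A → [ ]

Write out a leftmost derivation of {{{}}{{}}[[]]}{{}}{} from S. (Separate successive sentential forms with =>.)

S => {S}S => {{S}S}S => {{{}}S}S => {{{}}{S}S}S => {{{}}{{}}S}S => {{{}}{{}}A}S => {{{}}{{}}[S]}S => {{{}}{{}}[A]}S => {{{}}{{}}[[]]}S => {{{}}{{}}[[]]}{S}S => {{{}}{{}}[[]]}{{}}S => {{{}}{{}}[[]]}{{}}{}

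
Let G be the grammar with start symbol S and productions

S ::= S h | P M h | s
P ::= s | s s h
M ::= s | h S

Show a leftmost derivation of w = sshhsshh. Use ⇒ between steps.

S ⇒ PMh ⇒ sshMh ⇒ sshhSh ⇒ sshhPMhh ⇒ sshhsMhh ⇒ sshhsshh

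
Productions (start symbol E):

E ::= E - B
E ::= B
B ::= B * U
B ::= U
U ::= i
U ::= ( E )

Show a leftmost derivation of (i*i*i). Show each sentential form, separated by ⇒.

E⇒B⇒U⇒(E)⇒(B)⇒(B*U)⇒(B*U*U)⇒(U*U*U)⇒(i*U*U)⇒(i*i*U)⇒(i*i*i)

E ⇒ B   [E ::= B]
B ⇒ U   [B ::= U]
U ⇒ (E)   [U ::= ( E )]
(E) ⇒ (B)   [E ::= B]
(B) ⇒ (B*U)   [B ::= B * U]
(B*U) ⇒ (B*U*U)   [B ::= B * U]
(B*U*U) ⇒ (U*U*U)   [B ::= U]
(U*U*U) ⇒ (i*U*U)   [U ::= i]
(i*U*U) ⇒ (i*i*U)   [U ::= i]
(i*i*U) ⇒ (i*i*i)   [U ::= i]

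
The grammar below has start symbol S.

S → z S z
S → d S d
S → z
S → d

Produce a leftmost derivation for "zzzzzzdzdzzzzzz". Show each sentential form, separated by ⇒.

S ⇒ zSz   [S → z S z]
zSz ⇒ zzSzz   [S → z S z]
zzSzz ⇒ zzzSzzz   [S → z S z]
zzzSzzz ⇒ zzzzSzzzz   [S → z S z]
zzzzSzzzz ⇒ zzzzzSzzzzz   [S → z S z]
zzzzzSzzzzz ⇒ zzzzzzSzzzzzz   [S → z S z]
zzzzzzSzzzzzz ⇒ zzzzzzdSdzzzzzz   [S → d S d]
zzzzzzdSdzzzzzz ⇒ zzzzzzdzdzzzzzz   [S → z]

S ⇒ zSz ⇒ zzSzz ⇒ zzzSzzz ⇒ zzzzSzzzz ⇒ zzzzzSzzzzz ⇒ zzzzzzSzzzzzz ⇒ zzzzzzdSdzzzzzz ⇒ zzzzzzdzdzzzzzz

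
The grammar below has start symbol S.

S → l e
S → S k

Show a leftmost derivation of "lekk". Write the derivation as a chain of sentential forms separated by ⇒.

S ⇒ Sk ⇒ Skk ⇒ lekk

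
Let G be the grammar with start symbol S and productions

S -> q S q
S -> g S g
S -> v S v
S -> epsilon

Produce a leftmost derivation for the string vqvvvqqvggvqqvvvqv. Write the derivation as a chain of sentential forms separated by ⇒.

S ⇒ vSv   [S -> v S v]
vSv ⇒ vqSqv   [S -> q S q]
vqSqv ⇒ vqvSvqv   [S -> v S v]
vqvSvqv ⇒ vqvvSvvqv   [S -> v S v]
vqvvSvvqv ⇒ vqvvvSvvvqv   [S -> v S v]
vqvvvSvvvqv ⇒ vqvvvqSqvvvqv   [S -> q S q]
vqvvvqSqvvvqv ⇒ vqvvvqqSqqvvvqv   [S -> q S q]
vqvvvqqSqqvvvqv ⇒ vqvvvqqvSvqqvvvqv   [S -> v S v]
vqvvvqqvSvqqvvvqv ⇒ vqvvvqqvgSgvqqvvvqv   [S -> g S g]
vqvvvqqvgSgvqqvvvqv ⇒ vqvvvqqvggvqqvvvqv   [S -> epsilon]

S ⇒ vSv ⇒ vqSqv ⇒ vqvSvqv ⇒ vqvvSvvqv ⇒ vqvvvSvvvqv ⇒ vqvvvqSqvvvqv ⇒ vqvvvqqSqqvvvqv ⇒ vqvvvqqvSvqqvvvqv ⇒ vqvvvqqvgSgvqqvvvqv ⇒ vqvvvqqvggvqqvvvqv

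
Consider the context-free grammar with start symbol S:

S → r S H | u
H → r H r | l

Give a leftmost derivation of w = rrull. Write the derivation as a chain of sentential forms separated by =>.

S => rSH   [S → r S H]
rSH => rrSHH   [S → r S H]
rrSHH => rruHH   [S → u]
rruHH => rrulH   [H → l]
rrulH => rrull   [H → l]

S=>rSH=>rrSHH=>rruHH=>rrulH=>rrull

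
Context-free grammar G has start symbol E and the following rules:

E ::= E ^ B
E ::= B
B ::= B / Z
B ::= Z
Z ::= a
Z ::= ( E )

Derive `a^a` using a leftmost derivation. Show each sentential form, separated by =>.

E=>E^B=>B^B=>Z^B=>a^B=>a^Z=>a^a

E => E^B   [E ::= E ^ B]
E^B => B^B   [E ::= B]
B^B => Z^B   [B ::= Z]
Z^B => a^B   [Z ::= a]
a^B => a^Z   [B ::= Z]
a^Z => a^a   [Z ::= a]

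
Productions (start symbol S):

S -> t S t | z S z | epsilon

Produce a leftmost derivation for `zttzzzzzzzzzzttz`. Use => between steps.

S=>zSz=>ztStz=>zttSttz=>zttzSzttz=>zttzzSzzttz=>zttzzzSzzzttz=>zttzzzzSzzzzttz=>zttzzzzzSzzzzzttz=>zttzzzzzzzzzzttz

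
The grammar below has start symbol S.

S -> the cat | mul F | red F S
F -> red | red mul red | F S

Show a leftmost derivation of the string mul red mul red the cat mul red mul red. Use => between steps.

S => mul F => mul F S => mul F S S => mul red mul red S S => mul red mul red the cat S => mul red mul red the cat mul F => mul red mul red the cat mul red mul red

S => mul F   [S -> mul F]
mul F => mul F S   [F -> F S]
mul F S => mul F S S   [F -> F S]
mul F S S => mul red mul red S S   [F -> red mul red]
mul red mul red S S => mul red mul red the cat S   [S -> the cat]
mul red mul red the cat S => mul red mul red the cat mul F   [S -> mul F]
mul red mul red the cat mul F => mul red mul red the cat mul red mul red   [F -> red mul red]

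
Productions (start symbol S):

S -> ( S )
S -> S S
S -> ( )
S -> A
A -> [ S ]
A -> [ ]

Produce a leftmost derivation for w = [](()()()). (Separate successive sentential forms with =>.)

S=>SS=>AS=>[]S=>[](S)=>[](SS)=>[](SSS)=>[](()SS)=>[](()()S)=>[](()()())

S => SS   [S -> S S]
SS => AS   [S -> A]
AS => []S   [A -> [ ]]
[]S => [](S)   [S -> ( S )]
[](S) => [](SS)   [S -> S S]
[](SS) => [](SSS)   [S -> S S]
[](SSS) => [](()SS)   [S -> ( )]
[](()SS) => [](()()S)   [S -> ( )]
[](()()S) => [](()()())   [S -> ( )]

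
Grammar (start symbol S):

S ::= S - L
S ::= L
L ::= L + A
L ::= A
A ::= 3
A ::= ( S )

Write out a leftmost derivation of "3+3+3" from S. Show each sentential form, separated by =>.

S => L => L+A => L+A+A => A+A+A => 3+A+A => 3+3+A => 3+3+3

S => L   [S ::= L]
L => L+A   [L ::= L + A]
L+A => L+A+A   [L ::= L + A]
L+A+A => A+A+A   [L ::= A]
A+A+A => 3+A+A   [A ::= 3]
3+A+A => 3+3+A   [A ::= 3]
3+3+A => 3+3+3   [A ::= 3]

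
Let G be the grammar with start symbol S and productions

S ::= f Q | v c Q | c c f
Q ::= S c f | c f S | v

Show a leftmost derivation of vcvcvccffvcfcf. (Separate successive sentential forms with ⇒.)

S⇒vcQ⇒vcScf⇒vcvcQcf⇒vcvcScfcf⇒vcvcvcQcfcf⇒vcvcvccfScfcf⇒vcvcvccffQcfcf⇒vcvcvccffvcfcf

S ⇒ vcQ   [S ::= v c Q]
vcQ ⇒ vcScf   [Q ::= S c f]
vcScf ⇒ vcvcQcf   [S ::= v c Q]
vcvcQcf ⇒ vcvcScfcf   [Q ::= S c f]
vcvcScfcf ⇒ vcvcvcQcfcf   [S ::= v c Q]
vcvcvcQcfcf ⇒ vcvcvccfScfcf   [Q ::= c f S]
vcvcvccfScfcf ⇒ vcvcvccffQcfcf   [S ::= f Q]
vcvcvccffQcfcf ⇒ vcvcvccffvcfcf   [Q ::= v]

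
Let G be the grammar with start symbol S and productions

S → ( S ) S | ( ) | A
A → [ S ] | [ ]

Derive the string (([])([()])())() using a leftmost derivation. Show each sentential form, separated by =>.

S => (S)S   [S → ( S ) S]
(S)S => ((S)S)S   [S → ( S ) S]
((S)S)S => ((A)S)S   [S → A]
((A)S)S => (([])S)S   [A → [ ]]
(([])S)S => (([])(S)S)S   [S → ( S ) S]
(([])(S)S)S => (([])(A)S)S   [S → A]
(([])(A)S)S => (([])([S])S)S   [A → [ S ]]
(([])([S])S)S => (([])([()])S)S   [S → ( )]
(([])([()])S)S => (([])([()])())S   [S → ( )]
(([])([()])())S => (([])([()])())()   [S → ( )]

S => (S)S => ((S)S)S => ((A)S)S => (([])S)S => (([])(S)S)S => (([])(A)S)S => (([])([S])S)S => (([])([()])S)S => (([])([()])())S => (([])([()])())()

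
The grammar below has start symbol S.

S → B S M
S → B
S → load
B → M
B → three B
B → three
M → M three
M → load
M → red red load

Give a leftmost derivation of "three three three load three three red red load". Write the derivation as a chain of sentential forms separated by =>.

S => B S M => three B S M => three three B S M => three three three B S M => three three three M S M => three three three M three S M => three three three load three S M => three three three load three B M => three three three load three three M => three three three load three three red red load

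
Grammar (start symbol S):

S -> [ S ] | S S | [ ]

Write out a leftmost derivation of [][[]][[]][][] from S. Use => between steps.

S => SS   [S -> S S]
SS => SSS   [S -> S S]
SSS => SSSS   [S -> S S]
SSSS => []SSS   [S -> [ ]]
[]SSS => []SSSS   [S -> S S]
[]SSSS => [][S]SSS   [S -> [ S ]]
[][S]SSS => [][[]]SSS   [S -> [ ]]
[][[]]SSS => [][[]][S]SS   [S -> [ S ]]
[][[]][S]SS => [][[]][[]]SS   [S -> [ ]]
[][[]][[]]SS => [][[]][[]][]S   [S -> [ ]]
[][[]][[]][]S => [][[]][[]][][]   [S -> [ ]]

S => SS => SSS => SSSS => []SSS => []SSSS => [][S]SSS => [][[]]SSS => [][[]][S]SS => [][[]][[]]SS => [][[]][[]][]S => [][[]][[]][][]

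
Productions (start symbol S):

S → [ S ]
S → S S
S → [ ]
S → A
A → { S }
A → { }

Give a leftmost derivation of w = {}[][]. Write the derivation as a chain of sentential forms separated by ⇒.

S ⇒ SS ⇒ SSS ⇒ ASS ⇒ {}SS ⇒ {}[]S ⇒ {}[][]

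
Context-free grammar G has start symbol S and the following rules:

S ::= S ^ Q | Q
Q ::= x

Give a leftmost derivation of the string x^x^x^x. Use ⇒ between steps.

S⇒S^Q⇒S^Q^Q⇒S^Q^Q^Q⇒Q^Q^Q^Q⇒x^Q^Q^Q⇒x^x^Q^Q⇒x^x^x^Q⇒x^x^x^x

S ⇒ S^Q   [S ::= S ^ Q]
S^Q ⇒ S^Q^Q   [S ::= S ^ Q]
S^Q^Q ⇒ S^Q^Q^Q   [S ::= S ^ Q]
S^Q^Q^Q ⇒ Q^Q^Q^Q   [S ::= Q]
Q^Q^Q^Q ⇒ x^Q^Q^Q   [Q ::= x]
x^Q^Q^Q ⇒ x^x^Q^Q   [Q ::= x]
x^x^Q^Q ⇒ x^x^x^Q   [Q ::= x]
x^x^x^Q ⇒ x^x^x^x   [Q ::= x]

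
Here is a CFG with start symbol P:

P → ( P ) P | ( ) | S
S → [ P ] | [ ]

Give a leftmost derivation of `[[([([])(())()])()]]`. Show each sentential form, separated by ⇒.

P ⇒ S ⇒ [P] ⇒ [S] ⇒ [[P]] ⇒ [[(P)P]] ⇒ [[(S)P]] ⇒ [[([P])P]] ⇒ [[([(P)P])P]] ⇒ [[([(S)P])P]] ⇒ [[([([])P])P]] ⇒ [[([([])(P)P])P]] ⇒ [[([([])(())P])P]] ⇒ [[([([])(())()])P]] ⇒ [[([([])(())()])()]]

P ⇒ S   [P → S]
S ⇒ [P]   [S → [ P ]]
[P] ⇒ [S]   [P → S]
[S] ⇒ [[P]]   [S → [ P ]]
[[P]] ⇒ [[(P)P]]   [P → ( P ) P]
[[(P)P]] ⇒ [[(S)P]]   [P → S]
[[(S)P]] ⇒ [[([P])P]]   [S → [ P ]]
[[([P])P]] ⇒ [[([(P)P])P]]   [P → ( P ) P]
[[([(P)P])P]] ⇒ [[([(S)P])P]]   [P → S]
[[([(S)P])P]] ⇒ [[([([])P])P]]   [S → [ ]]
[[([([])P])P]] ⇒ [[([([])(P)P])P]]   [P → ( P ) P]
[[([([])(P)P])P]] ⇒ [[([([])(())P])P]]   [P → ( )]
[[([([])(())P])P]] ⇒ [[([([])(())()])P]]   [P → ( )]
[[([([])(())()])P]] ⇒ [[([([])(())()])()]]   [P → ( )]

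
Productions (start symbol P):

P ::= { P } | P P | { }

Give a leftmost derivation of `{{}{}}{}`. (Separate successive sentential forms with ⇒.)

P ⇒ PP ⇒ {P}P ⇒ {PP}P ⇒ {{}P}P ⇒ {{}{}}P ⇒ {{}{}}{}

P ⇒ PP   [P ::= P P]
PP ⇒ {P}P   [P ::= { P }]
{P}P ⇒ {PP}P   [P ::= P P]
{PP}P ⇒ {{}P}P   [P ::= { }]
{{}P}P ⇒ {{}{}}P   [P ::= { }]
{{}{}}P ⇒ {{}{}}{}   [P ::= { }]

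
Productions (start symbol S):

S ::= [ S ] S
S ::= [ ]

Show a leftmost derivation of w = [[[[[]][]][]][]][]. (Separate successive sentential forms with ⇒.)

S ⇒ [S]S   [S ::= [ S ] S]
[S]S ⇒ [[S]S]S   [S ::= [ S ] S]
[[S]S]S ⇒ [[[S]S]S]S   [S ::= [ S ] S]
[[[S]S]S]S ⇒ [[[[S]S]S]S]S   [S ::= [ S ] S]
[[[[S]S]S]S]S ⇒ [[[[[]]S]S]S]S   [S ::= [ ]]
[[[[[]]S]S]S]S ⇒ [[[[[]][]]S]S]S   [S ::= [ ]]
[[[[[]][]]S]S]S ⇒ [[[[[]][]][]]S]S   [S ::= [ ]]
[[[[[]][]][]]S]S ⇒ [[[[[]][]][]][]]S   [S ::= [ ]]
[[[[[]][]][]][]]S ⇒ [[[[[]][]][]][]][]   [S ::= [ ]]

S ⇒ [S]S ⇒ [[S]S]S ⇒ [[[S]S]S]S ⇒ [[[[S]S]S]S]S ⇒ [[[[[]]S]S]S]S ⇒ [[[[[]][]]S]S]S ⇒ [[[[[]][]][]]S]S ⇒ [[[[[]][]][]][]]S ⇒ [[[[[]][]][]][]][]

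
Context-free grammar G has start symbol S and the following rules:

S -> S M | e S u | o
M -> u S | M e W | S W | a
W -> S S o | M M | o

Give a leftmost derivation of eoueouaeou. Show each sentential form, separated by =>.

S => eSu => eSMu => eoMu => eouSu => eouSMu => eoueSuMu => eoueouMu => eoueouMeWu => eoueouaeWu => eoueouaeou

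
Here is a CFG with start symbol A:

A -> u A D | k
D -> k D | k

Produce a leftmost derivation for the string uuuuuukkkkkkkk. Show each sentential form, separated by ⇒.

A ⇒ uAD ⇒ uuADD ⇒ uuuADDD ⇒ uuuuADDDD ⇒ uuuuuADDDDD ⇒ uuuuuuADDDDDD ⇒ uuuuuukDDDDDD ⇒ uuuuuukkDDDDD ⇒ uuuuuukkkDDDDD ⇒ uuuuuukkkkDDDD ⇒ uuuuuukkkkkDDD ⇒ uuuuuukkkkkkDD ⇒ uuuuuukkkkkkkD ⇒ uuuuuukkkkkkkk

A ⇒ uAD   [A -> u A D]
uAD ⇒ uuADD   [A -> u A D]
uuADD ⇒ uuuADDD   [A -> u A D]
uuuADDD ⇒ uuuuADDDD   [A -> u A D]
uuuuADDDD ⇒ uuuuuADDDDD   [A -> u A D]
uuuuuADDDDD ⇒ uuuuuuADDDDDD   [A -> u A D]
uuuuuuADDDDDD ⇒ uuuuuukDDDDDD   [A -> k]
uuuuuukDDDDDD ⇒ uuuuuukkDDDDD   [D -> k]
uuuuuukkDDDDD ⇒ uuuuuukkkDDDDD   [D -> k D]
uuuuuukkkDDDDD ⇒ uuuuuukkkkDDDD   [D -> k]
uuuuuukkkkDDDD ⇒ uuuuuukkkkkDDD   [D -> k]
uuuuuukkkkkDDD ⇒ uuuuuukkkkkkDD   [D -> k]
uuuuuukkkkkkDD ⇒ uuuuuukkkkkkkD   [D -> k]
uuuuuukkkkkkkD ⇒ uuuuuukkkkkkkk   [D -> k]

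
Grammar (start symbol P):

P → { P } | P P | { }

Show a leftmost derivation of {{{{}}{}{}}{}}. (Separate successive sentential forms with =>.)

P => {P}   [P → { P }]
{P} => {PP}   [P → P P]
{PP} => {{P}P}   [P → { P }]
{{P}P} => {{PP}P}   [P → P P]
{{PP}P} => {{PPP}P}   [P → P P]
{{PPP}P} => {{{P}PP}P}   [P → { P }]
{{{P}PP}P} => {{{{}}PP}P}   [P → { }]
{{{{}}PP}P} => {{{{}}{}P}P}   [P → { }]
{{{{}}{}P}P} => {{{{}}{}{}}P}   [P → { }]
{{{{}}{}{}}P} => {{{{}}{}{}}{}}   [P → { }]

P => {P} => {PP} => {{P}P} => {{PP}P} => {{PPP}P} => {{{P}PP}P} => {{{{}}PP}P} => {{{{}}{}P}P} => {{{{}}{}{}}P} => {{{{}}{}{}}{}}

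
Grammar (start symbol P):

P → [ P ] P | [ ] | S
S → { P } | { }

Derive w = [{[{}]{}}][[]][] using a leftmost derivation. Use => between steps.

P => [P]P => [S]P => [{P}]P => [{[P]P}]P => [{[S]P}]P => [{[{}]P}]P => [{[{}]S}]P => [{[{}]{}}]P => [{[{}]{}}][P]P => [{[{}]{}}][[]]P => [{[{}]{}}][[]][]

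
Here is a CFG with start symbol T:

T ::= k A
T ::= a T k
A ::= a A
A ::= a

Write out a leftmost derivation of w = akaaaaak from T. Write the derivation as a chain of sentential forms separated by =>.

T => aTk => akAk => akaAk => akaaAk => akaaaAk => akaaaaAk => akaaaaak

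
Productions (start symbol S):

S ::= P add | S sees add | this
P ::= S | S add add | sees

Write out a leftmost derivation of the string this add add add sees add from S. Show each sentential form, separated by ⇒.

S ⇒ S sees add   [S ::= S sees add]
S sees add ⇒ P add sees add   [S ::= P add]
P add sees add ⇒ S add sees add   [P ::= S]
S add sees add ⇒ P add add sees add   [S ::= P add]
P add add sees add ⇒ S add add sees add   [P ::= S]
S add add sees add ⇒ P add add add sees add   [S ::= P add]
P add add add sees add ⇒ S add add add sees add   [P ::= S]
S add add add sees add ⇒ this add add add sees add   [S ::= this]

S ⇒ S sees add ⇒ P add sees add ⇒ S add sees add ⇒ P add add sees add ⇒ S add add sees add ⇒ P add add add sees add ⇒ S add add add sees add ⇒ this add add add sees add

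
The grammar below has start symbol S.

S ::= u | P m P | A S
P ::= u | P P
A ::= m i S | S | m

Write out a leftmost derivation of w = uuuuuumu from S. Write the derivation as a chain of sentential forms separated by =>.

S => AS => SS => uS => uPmP => uPPmP => uPPPmP => uPPPPmP => uPPPPPmP => uuPPPPmP => uuuPPPmP => uuuuPPmP => uuuuuPmP => uuuuuumP => uuuuuumu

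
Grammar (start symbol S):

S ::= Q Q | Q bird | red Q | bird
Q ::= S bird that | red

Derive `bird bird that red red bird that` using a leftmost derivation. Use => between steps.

S => Q Q => S bird that Q => bird bird that Q => bird bird that S bird that => bird bird that red Q bird that => bird bird that red red bird that

S => Q Q   [S ::= Q Q]
Q Q => S bird that Q   [Q ::= S bird that]
S bird that Q => bird bird that Q   [S ::= bird]
bird bird that Q => bird bird that S bird that   [Q ::= S bird that]
bird bird that S bird that => bird bird that red Q bird that   [S ::= red Q]
bird bird that red Q bird that => bird bird that red red bird that   [Q ::= red]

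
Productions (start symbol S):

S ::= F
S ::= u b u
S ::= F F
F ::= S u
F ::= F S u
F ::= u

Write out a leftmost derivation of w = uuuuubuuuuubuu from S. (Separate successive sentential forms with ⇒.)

S ⇒ F   [S ::= F]
F ⇒ FSu   [F ::= F S u]
FSu ⇒ SuSu   [F ::= S u]
SuSu ⇒ FFuSu   [S ::= F F]
FFuSu ⇒ FSuFuSu   [F ::= F S u]
FSuFuSu ⇒ FSuSuFuSu   [F ::= F S u]
FSuSuFuSu ⇒ SuSuSuFuSu   [F ::= S u]
SuSuSuFuSu ⇒ FuSuSuFuSu   [S ::= F]
FuSuSuFuSu ⇒ uuSuSuFuSu   [F ::= u]
uuSuSuFuSu ⇒ uuFuSuFuSu   [S ::= F]
uuFuSuFuSu ⇒ uuuuSuFuSu   [F ::= u]
uuuuSuFuSu ⇒ uuuuubuuFuSu   [S ::= u b u]
uuuuubuuFuSu ⇒ uuuuubuuuuSu   [F ::= u]
uuuuubuuuuSu ⇒ uuuuubuuuuubuu   [S ::= u b u]

S ⇒ F ⇒ FSu ⇒ SuSu ⇒ FFuSu ⇒ FSuFuSu ⇒ FSuSuFuSu ⇒ SuSuSuFuSu ⇒ FuSuSuFuSu ⇒ uuSuSuFuSu ⇒ uuFuSuFuSu ⇒ uuuuSuFuSu ⇒ uuuuubuuFuSu ⇒ uuuuubuuuuSu ⇒ uuuuubuuuuubuu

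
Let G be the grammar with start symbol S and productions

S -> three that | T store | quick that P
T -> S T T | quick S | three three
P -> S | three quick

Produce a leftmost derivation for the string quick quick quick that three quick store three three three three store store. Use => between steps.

S => T store   [S -> T store]
T store => quick S store   [T -> quick S]
quick S store => quick T store store   [S -> T store]
quick T store store => quick S T T store store   [T -> S T T]
quick S T T store store => quick T store T T store store   [S -> T store]
quick T store T T store store => quick quick S store T T store store   [T -> quick S]
quick quick S store T T store store => quick quick quick that P store T T store store   [S -> quick that P]
quick quick quick that P store T T store store => quick quick quick that three quick store T T store store   [P -> three quick]
quick quick quick that three quick store T T store store => quick quick quick that three quick store three three T store store   [T -> three three]
quick quick quick that three quick store three three T store store => quick quick quick that three quick store three three three three store store   [T -> three three]

S => T store => quick S store => quick T store store => quick S T T store store => quick T store T T store store => quick quick S store T T store store => quick quick quick that P store T T store store => quick quick quick that three quick store T T store store => quick quick quick that three quick store three three T store store => quick quick quick that three quick store three three three three store store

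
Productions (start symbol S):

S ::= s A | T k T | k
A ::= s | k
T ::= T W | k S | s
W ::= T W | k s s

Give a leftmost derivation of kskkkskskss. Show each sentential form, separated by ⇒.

S ⇒ TkT ⇒ kSkT ⇒ ksAkT ⇒ kskkT ⇒ kskkTW ⇒ kskkkSW ⇒ kskkkTkTW ⇒ kskkkskTW ⇒ kskkksksW ⇒ kskkkskskss

S ⇒ TkT   [S ::= T k T]
TkT ⇒ kSkT   [T ::= k S]
kSkT ⇒ ksAkT   [S ::= s A]
ksAkT ⇒ kskkT   [A ::= k]
kskkT ⇒ kskkTW   [T ::= T W]
kskkTW ⇒ kskkkSW   [T ::= k S]
kskkkSW ⇒ kskkkTkTW   [S ::= T k T]
kskkkTkTW ⇒ kskkkskTW   [T ::= s]
kskkkskTW ⇒ kskkksksW   [T ::= s]
kskkksksW ⇒ kskkkskskss   [W ::= k s s]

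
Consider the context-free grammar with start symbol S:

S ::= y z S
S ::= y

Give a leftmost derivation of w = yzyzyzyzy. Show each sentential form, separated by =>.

S => yzS   [S ::= y z S]
yzS => yzyzS   [S ::= y z S]
yzyzS => yzyzyzS   [S ::= y z S]
yzyzyzS => yzyzyzyzS   [S ::= y z S]
yzyzyzyzS => yzyzyzyzy   [S ::= y]

S => yzS => yzyzS => yzyzyzS => yzyzyzyzS => yzyzyzyzy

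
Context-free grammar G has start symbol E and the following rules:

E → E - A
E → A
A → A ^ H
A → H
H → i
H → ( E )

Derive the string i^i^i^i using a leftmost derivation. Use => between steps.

E => A => A^H => A^H^H => A^H^H^H => H^H^H^H => i^H^H^H => i^i^H^H => i^i^i^H => i^i^i^i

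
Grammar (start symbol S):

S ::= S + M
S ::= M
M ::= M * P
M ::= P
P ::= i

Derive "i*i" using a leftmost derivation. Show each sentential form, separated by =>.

S=>M=>M*P=>P*P=>i*P=>i*i

S => M   [S ::= M]
M => M*P   [M ::= M * P]
M*P => P*P   [M ::= P]
P*P => i*P   [P ::= i]
i*P => i*i   [P ::= i]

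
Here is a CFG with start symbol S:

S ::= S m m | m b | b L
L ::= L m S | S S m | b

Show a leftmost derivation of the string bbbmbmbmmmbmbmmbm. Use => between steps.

S => bL => bSSm => bbLSm => bbSSmSm => bbbLSmSm => bbbLmSSmSm => bbbSSmmSSmSm => bbbmbSmmSSmSm => bbbmbmbmmSSmSm => bbbmbmbmmmbSmSm => bbbmbmbmmmbmbmSm => bbbmbmbmmmbmbmmbm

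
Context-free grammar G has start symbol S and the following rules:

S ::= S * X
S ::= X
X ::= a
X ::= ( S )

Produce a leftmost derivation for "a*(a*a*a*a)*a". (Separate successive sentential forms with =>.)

S => S*X => S*X*X => X*X*X => a*X*X => a*(S)*X => a*(S*X)*X => a*(S*X*X)*X => a*(S*X*X*X)*X => a*(X*X*X*X)*X => a*(a*X*X*X)*X => a*(a*a*X*X)*X => a*(a*a*a*X)*X => a*(a*a*a*a)*X => a*(a*a*a*a)*a

S => S*X   [S ::= S * X]
S*X => S*X*X   [S ::= S * X]
S*X*X => X*X*X   [S ::= X]
X*X*X => a*X*X   [X ::= a]
a*X*X => a*(S)*X   [X ::= ( S )]
a*(S)*X => a*(S*X)*X   [S ::= S * X]
a*(S*X)*X => a*(S*X*X)*X   [S ::= S * X]
a*(S*X*X)*X => a*(S*X*X*X)*X   [S ::= S * X]
a*(S*X*X*X)*X => a*(X*X*X*X)*X   [S ::= X]
a*(X*X*X*X)*X => a*(a*X*X*X)*X   [X ::= a]
a*(a*X*X*X)*X => a*(a*a*X*X)*X   [X ::= a]
a*(a*a*X*X)*X => a*(a*a*a*X)*X   [X ::= a]
a*(a*a*a*X)*X => a*(a*a*a*a)*X   [X ::= a]
a*(a*a*a*a)*X => a*(a*a*a*a)*a   [X ::= a]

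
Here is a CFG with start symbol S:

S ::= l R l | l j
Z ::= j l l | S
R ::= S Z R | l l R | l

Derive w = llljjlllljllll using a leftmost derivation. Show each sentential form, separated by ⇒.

S ⇒ lRl   [S ::= l R l]
lRl ⇒ lSZRl   [R ::= S Z R]
lSZRl ⇒ llRlZRl   [S ::= l R l]
llRlZRl ⇒ llSZRlZRl   [R ::= S Z R]
llSZRlZRl ⇒ llljZRlZRl   [S ::= l j]
llljZRlZRl ⇒ llljjllRlZRl   [Z ::= j l l]
llljjllRlZRl ⇒ llljjllllZRl   [R ::= l]
llljjllllZRl ⇒ llljjlllljllRl   [Z ::= j l l]
llljjlllljllRl ⇒ llljjlllljllll   [R ::= l]

S⇒lRl⇒lSZRl⇒llRlZRl⇒llSZRlZRl⇒llljZRlZRl⇒llljjllRlZRl⇒llljjllllZRl⇒llljjlllljllRl⇒llljjlllljllll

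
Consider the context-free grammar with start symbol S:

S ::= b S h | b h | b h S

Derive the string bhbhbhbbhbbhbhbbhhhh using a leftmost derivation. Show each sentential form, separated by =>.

S => bhS   [S ::= b h S]
bhS => bhbhS   [S ::= b h S]
bhbhS => bhbhbhS   [S ::= b h S]
bhbhbhS => bhbhbhbSh   [S ::= b S h]
bhbhbhbSh => bhbhbhbbhSh   [S ::= b h S]
bhbhbhbbhSh => bhbhbhbbhbShh   [S ::= b S h]
bhbhbhbbhbShh => bhbhbhbbhbbhShh   [S ::= b h S]
bhbhbhbbhbbhShh => bhbhbhbbhbbhbhShh   [S ::= b h S]
bhbhbhbbhbbhbhShh => bhbhbhbbhbbhbhbShhh   [S ::= b S h]
bhbhbhbbhbbhbhbShhh => bhbhbhbbhbbhbhbbhhhh   [S ::= b h]

S=>bhS=>bhbhS=>bhbhbhS=>bhbhbhbSh=>bhbhbhbbhSh=>bhbhbhbbhbShh=>bhbhbhbbhbbhShh=>bhbhbhbbhbbhbhShh=>bhbhbhbbhbbhbhbShhh=>bhbhbhbbhbbhbhbbhhhh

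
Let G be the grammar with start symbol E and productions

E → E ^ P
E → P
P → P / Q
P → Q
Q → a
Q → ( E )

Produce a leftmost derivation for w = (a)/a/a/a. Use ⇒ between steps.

E ⇒ P   [E → P]
P ⇒ P/Q   [P → P / Q]
P/Q ⇒ P/Q/Q   [P → P / Q]
P/Q/Q ⇒ P/Q/Q/Q   [P → P / Q]
P/Q/Q/Q ⇒ Q/Q/Q/Q   [P → Q]
Q/Q/Q/Q ⇒ (E)/Q/Q/Q   [Q → ( E )]
(E)/Q/Q/Q ⇒ (P)/Q/Q/Q   [E → P]
(P)/Q/Q/Q ⇒ (Q)/Q/Q/Q   [P → Q]
(Q)/Q/Q/Q ⇒ (a)/Q/Q/Q   [Q → a]
(a)/Q/Q/Q ⇒ (a)/a/Q/Q   [Q → a]
(a)/a/Q/Q ⇒ (a)/a/a/Q   [Q → a]
(a)/a/a/Q ⇒ (a)/a/a/a   [Q → a]

E ⇒ P ⇒ P/Q ⇒ P/Q/Q ⇒ P/Q/Q/Q ⇒ Q/Q/Q/Q ⇒ (E)/Q/Q/Q ⇒ (P)/Q/Q/Q ⇒ (Q)/Q/Q/Q ⇒ (a)/Q/Q/Q ⇒ (a)/a/Q/Q ⇒ (a)/a/a/Q ⇒ (a)/a/a/a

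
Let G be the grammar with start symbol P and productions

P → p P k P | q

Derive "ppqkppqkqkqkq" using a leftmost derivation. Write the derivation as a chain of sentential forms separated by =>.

P=>pPkP=>ppPkPkP=>ppqkPkP=>ppqkpPkPkP=>ppqkppPkPkPkP=>ppqkppqkPkPkP=>ppqkppqkqkPkP=>ppqkppqkqkqkP=>ppqkppqkqkqkq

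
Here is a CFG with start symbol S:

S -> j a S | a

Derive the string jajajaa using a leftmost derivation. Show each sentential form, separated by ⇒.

S ⇒ jaS   [S -> j a S]
jaS ⇒ jajaS   [S -> j a S]
jajaS ⇒ jajajaS   [S -> j a S]
jajajaS ⇒ jajajaa   [S -> a]

S ⇒ jaS ⇒ jajaS ⇒ jajajaS ⇒ jajajaa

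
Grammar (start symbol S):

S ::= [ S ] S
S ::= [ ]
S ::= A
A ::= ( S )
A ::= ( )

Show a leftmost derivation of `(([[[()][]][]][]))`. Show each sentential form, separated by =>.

S => A => (S) => (A) => ((S)) => (([S]S)) => (([[S]S]S)) => (([[[S]S]S]S)) => (([[[A]S]S]S)) => (([[[()]S]S]S)) => (([[[()][]]S]S)) => (([[[()][]][]]S)) => (([[[()][]][]][]))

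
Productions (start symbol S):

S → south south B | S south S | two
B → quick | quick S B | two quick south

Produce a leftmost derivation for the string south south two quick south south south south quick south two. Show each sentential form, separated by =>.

S => S south S   [S → S south S]
S south S => S south S south S   [S → S south S]
S south S south S => south south B south S south S   [S → south south B]
south south B south S south S => south south two quick south south S south S   [B → two quick south]
south south two quick south south S south S => south south two quick south south south south B south S   [S → south south B]
south south two quick south south south south B south S => south south two quick south south south south quick south S   [B → quick]
south south two quick south south south south quick south S => south south two quick south south south south quick south two   [S → two]

S => S south S => S south S south S => south south B south S south S => south south two quick south south S south S => south south two quick south south south south B south S => south south two quick south south south south quick south S => south south two quick south south south south quick south two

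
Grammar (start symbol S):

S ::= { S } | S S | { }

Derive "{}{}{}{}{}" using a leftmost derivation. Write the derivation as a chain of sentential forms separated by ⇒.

S⇒SS⇒SSS⇒SSSS⇒SSSSS⇒{}SSSS⇒{}{}SSS⇒{}{}{}SS⇒{}{}{}{}S⇒{}{}{}{}{}

S ⇒ SS   [S ::= S S]
SS ⇒ SSS   [S ::= S S]
SSS ⇒ SSSS   [S ::= S S]
SSSS ⇒ SSSSS   [S ::= S S]
SSSSS ⇒ {}SSSS   [S ::= { }]
{}SSSS ⇒ {}{}SSS   [S ::= { }]
{}{}SSS ⇒ {}{}{}SS   [S ::= { }]
{}{}{}SS ⇒ {}{}{}{}S   [S ::= { }]
{}{}{}{}S ⇒ {}{}{}{}{}   [S ::= { }]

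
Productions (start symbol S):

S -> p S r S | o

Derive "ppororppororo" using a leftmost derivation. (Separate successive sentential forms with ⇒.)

S ⇒ pSrS   [S -> p S r S]
pSrS ⇒ ppSrSrS   [S -> p S r S]
ppSrSrS ⇒ pporSrS   [S -> o]
pporSrS ⇒ ppororS   [S -> o]
ppororS ⇒ ppororpSrS   [S -> p S r S]
ppororpSrS ⇒ ppororppSrSrS   [S -> p S r S]
ppororppSrSrS ⇒ ppororpporSrS   [S -> o]
ppororpporSrS ⇒ ppororppororS   [S -> o]
ppororppororS ⇒ ppororppororo   [S -> o]

S ⇒ pSrS ⇒ ppSrSrS ⇒ pporSrS ⇒ ppororS ⇒ ppororpSrS ⇒ ppororppSrSrS ⇒ ppororpporSrS ⇒ ppororppororS ⇒ ppororppororo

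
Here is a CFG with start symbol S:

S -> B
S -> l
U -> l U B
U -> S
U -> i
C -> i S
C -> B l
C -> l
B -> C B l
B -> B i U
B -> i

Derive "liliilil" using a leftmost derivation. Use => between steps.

S => B => CBl => BlBl => BiUlBl => CBliUlBl => lBliUlBl => liliUlBl => liliilBl => liliilil

S => B   [S -> B]
B => CBl   [B -> C B l]
CBl => BlBl   [C -> B l]
BlBl => BiUlBl   [B -> B i U]
BiUlBl => CBliUlBl   [B -> C B l]
CBliUlBl => lBliUlBl   [C -> l]
lBliUlBl => liliUlBl   [B -> i]
liliUlBl => liliilBl   [U -> i]
liliilBl => liliilil   [B -> i]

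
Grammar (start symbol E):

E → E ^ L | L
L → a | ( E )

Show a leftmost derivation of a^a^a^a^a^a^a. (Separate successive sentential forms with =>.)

E => E^L   [E → E ^ L]
E^L => E^L^L   [E → E ^ L]
E^L^L => E^L^L^L   [E → E ^ L]
E^L^L^L => E^L^L^L^L   [E → E ^ L]
E^L^L^L^L => E^L^L^L^L^L   [E → E ^ L]
E^L^L^L^L^L => E^L^L^L^L^L^L   [E → E ^ L]
E^L^L^L^L^L^L => L^L^L^L^L^L^L   [E → L]
L^L^L^L^L^L^L => a^L^L^L^L^L^L   [L → a]
a^L^L^L^L^L^L => a^a^L^L^L^L^L   [L → a]
a^a^L^L^L^L^L => a^a^a^L^L^L^L   [L → a]
a^a^a^L^L^L^L => a^a^a^a^L^L^L   [L → a]
a^a^a^a^L^L^L => a^a^a^a^a^L^L   [L → a]
a^a^a^a^a^L^L => a^a^a^a^a^a^L   [L → a]
a^a^a^a^a^a^L => a^a^a^a^a^a^a   [L → a]

E => E^L => E^L^L => E^L^L^L => E^L^L^L^L => E^L^L^L^L^L => E^L^L^L^L^L^L => L^L^L^L^L^L^L => a^L^L^L^L^L^L => a^a^L^L^L^L^L => a^a^a^L^L^L^L => a^a^a^a^L^L^L => a^a^a^a^a^L^L => a^a^a^a^a^a^L => a^a^a^a^a^a^a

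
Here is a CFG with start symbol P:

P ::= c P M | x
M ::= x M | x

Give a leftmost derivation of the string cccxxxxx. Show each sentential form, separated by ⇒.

P ⇒ cPM ⇒ ccPMM ⇒ cccPMMM ⇒ cccxMMM ⇒ cccxxMMM ⇒ cccxxxMM ⇒ cccxxxxM ⇒ cccxxxxx

P ⇒ cPM   [P ::= c P M]
cPM ⇒ ccPMM   [P ::= c P M]
ccPMM ⇒ cccPMMM   [P ::= c P M]
cccPMMM ⇒ cccxMMM   [P ::= x]
cccxMMM ⇒ cccxxMMM   [M ::= x M]
cccxxMMM ⇒ cccxxxMM   [M ::= x]
cccxxxMM ⇒ cccxxxxM   [M ::= x]
cccxxxxM ⇒ cccxxxxx   [M ::= x]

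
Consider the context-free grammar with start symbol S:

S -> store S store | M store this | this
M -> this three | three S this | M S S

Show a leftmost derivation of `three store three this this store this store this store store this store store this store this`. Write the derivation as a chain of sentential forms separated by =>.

S => M store this => M S S store this => three S this S S store this => three store S store this S S store this => three store M store this store this S S store this => three store three S this store this store this S S store this => three store three this this store this store this S S store this => three store three this this store this store this store S store S store this => three store three this this store this store this store store S store store S store this => three store three this this store this store this store store this store store S store this => three store three this this store this store this store store this store store this store this

S => M store this   [S -> M store this]
M store this => M S S store this   [M -> M S S]
M S S store this => three S this S S store this   [M -> three S this]
three S this S S store this => three store S store this S S store this   [S -> store S store]
three store S store this S S store this => three store M store this store this S S store this   [S -> M store this]
three store M store this store this S S store this => three store three S this store this store this S S store this   [M -> three S this]
three store three S this store this store this S S store this => three store three this this store this store this S S store this   [S -> this]
three store three this this store this store this S S store this => three store three this this store this store this store S store S store this   [S -> store S store]
three store three this this store this store this store S store S store this => three store three this this store this store this store store S store store S store this   [S -> store S store]
three store three this this store this store this store store S store store S store this => three store three this this store this store this store store this store store S store this   [S -> this]
three store three this this store this store this store store this store store S store this => three store three this this store this store this store store this store store this store this   [S -> this]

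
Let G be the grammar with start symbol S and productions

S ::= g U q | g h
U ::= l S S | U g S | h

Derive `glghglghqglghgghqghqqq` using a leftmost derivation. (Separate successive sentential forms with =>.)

S => gUq => glSSq => glghSq => glghgUqq => glghglSSqq => glghglgUqSqq => glghglghqSqq => glghglghqgUqqq => glghglghqglSSqqq => glghglghqglgUqSqqq => glghglghqglgUgSqSqqq => glghglghqglghgSqSqqq => glghglghqglghgghqSqqq => glghglghqglghgghqghqqq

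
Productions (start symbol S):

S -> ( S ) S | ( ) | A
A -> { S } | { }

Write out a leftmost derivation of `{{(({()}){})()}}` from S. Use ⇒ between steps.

S ⇒ A   [S -> A]
A ⇒ {S}   [A -> { S }]
{S} ⇒ {A}   [S -> A]
{A} ⇒ {{S}}   [A -> { S }]
{{S}} ⇒ {{(S)S}}   [S -> ( S ) S]
{{(S)S}} ⇒ {{((S)S)S}}   [S -> ( S ) S]
{{((S)S)S}} ⇒ {{((A)S)S}}   [S -> A]
{{((A)S)S}} ⇒ {{(({S})S)S}}   [A -> { S }]
{{(({S})S)S}} ⇒ {{(({()})S)S}}   [S -> ( )]
{{(({()})S)S}} ⇒ {{(({()})A)S}}   [S -> A]
{{(({()})A)S}} ⇒ {{(({()}){})S}}   [A -> { }]
{{(({()}){})S}} ⇒ {{(({()}){})()}}   [S -> ( )]

S ⇒ A ⇒ {S} ⇒ {A} ⇒ {{S}} ⇒ {{(S)S}} ⇒ {{((S)S)S}} ⇒ {{((A)S)S}} ⇒ {{(({S})S)S}} ⇒ {{(({()})S)S}} ⇒ {{(({()})A)S}} ⇒ {{(({()}){})S}} ⇒ {{(({()}){})()}}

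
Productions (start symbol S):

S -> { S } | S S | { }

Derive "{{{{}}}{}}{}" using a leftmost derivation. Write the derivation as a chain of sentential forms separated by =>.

S=>SS=>{S}S=>{SS}S=>{{S}S}S=>{{{S}}S}S=>{{{{}}}S}S=>{{{{}}}{}}S=>{{{{}}}{}}{}

S => SS   [S -> S S]
SS => {S}S   [S -> { S }]
{S}S => {SS}S   [S -> S S]
{SS}S => {{S}S}S   [S -> { S }]
{{S}S}S => {{{S}}S}S   [S -> { S }]
{{{S}}S}S => {{{{}}}S}S   [S -> { }]
{{{{}}}S}S => {{{{}}}{}}S   [S -> { }]
{{{{}}}{}}S => {{{{}}}{}}{}   [S -> { }]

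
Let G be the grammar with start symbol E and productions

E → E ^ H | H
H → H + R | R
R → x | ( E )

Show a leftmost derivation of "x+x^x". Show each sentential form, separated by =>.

E=>E^H=>H^H=>H+R^H=>R+R^H=>x+R^H=>x+x^H=>x+x^R=>x+x^x

E => E^H   [E → E ^ H]
E^H => H^H   [E → H]
H^H => H+R^H   [H → H + R]
H+R^H => R+R^H   [H → R]
R+R^H => x+R^H   [R → x]
x+R^H => x+x^H   [R → x]
x+x^H => x+x^R   [H → R]
x+x^R => x+x^x   [R → x]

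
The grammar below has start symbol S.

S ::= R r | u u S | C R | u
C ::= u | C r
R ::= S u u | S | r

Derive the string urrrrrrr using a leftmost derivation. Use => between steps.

S => CR => CrR => CrrR => CrrrR => CrrrrR => CrrrrrR => CrrrrrrR => urrrrrrR => urrrrrrr

S => CR   [S ::= C R]
CR => CrR   [C ::= C r]
CrR => CrrR   [C ::= C r]
CrrR => CrrrR   [C ::= C r]
CrrrR => CrrrrR   [C ::= C r]
CrrrrR => CrrrrrR   [C ::= C r]
CrrrrrR => CrrrrrrR   [C ::= C r]
CrrrrrrR => urrrrrrR   [C ::= u]
urrrrrrR => urrrrrrr   [R ::= r]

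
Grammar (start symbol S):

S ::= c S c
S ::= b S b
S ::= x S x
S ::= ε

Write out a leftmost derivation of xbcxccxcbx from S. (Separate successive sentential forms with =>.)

S => xSx => xbSbx => xbcScbx => xbcxSxcbx => xbcxcScxcbx => xbcxccxcbx

S => xSx   [S ::= x S x]
xSx => xbSbx   [S ::= b S b]
xbSbx => xbcScbx   [S ::= c S c]
xbcScbx => xbcxSxcbx   [S ::= x S x]
xbcxSxcbx => xbcxcScxcbx   [S ::= c S c]
xbcxcScxcbx => xbcxccxcbx   [S ::= ε]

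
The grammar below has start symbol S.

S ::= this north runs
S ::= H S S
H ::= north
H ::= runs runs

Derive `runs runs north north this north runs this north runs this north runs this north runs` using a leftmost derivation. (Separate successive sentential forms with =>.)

S => H S S   [S ::= H S S]
H S S => runs runs S S   [H ::= runs runs]
runs runs S S => runs runs H S S S   [S ::= H S S]
runs runs H S S S => runs runs north S S S   [H ::= north]
runs runs north S S S => runs runs north H S S S S   [S ::= H S S]
runs runs north H S S S S => runs runs north north S S S S   [H ::= north]
runs runs north north S S S S => runs runs north north this north runs S S S   [S ::= this north runs]
runs runs north north this north runs S S S => runs runs north north this north runs this north runs S S   [S ::= this north runs]
runs runs north north this north runs this north runs S S => runs runs north north this north runs this north runs this north runs S   [S ::= this north runs]
runs runs north north this north runs this north runs this north runs S => runs runs north north this north runs this north runs this north runs this north runs   [S ::= this north runs]

S => H S S => runs runs S S => runs runs H S S S => runs runs north S S S => runs runs north H S S S S => runs runs north north S S S S => runs runs north north this north runs S S S => runs runs north north this north runs this north runs S S => runs runs north north this north runs this north runs this north runs S => runs runs north north this north runs this north runs this north runs this north runs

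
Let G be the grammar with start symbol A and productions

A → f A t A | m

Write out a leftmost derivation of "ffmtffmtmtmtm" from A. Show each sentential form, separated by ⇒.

A ⇒ fAtA   [A → f A t A]
fAtA ⇒ ffAtAtA   [A → f A t A]
ffAtAtA ⇒ ffmtAtA   [A → m]
ffmtAtA ⇒ ffmtfAtAtA   [A → f A t A]
ffmtfAtAtA ⇒ ffmtffAtAtAtA   [A → f A t A]
ffmtffAtAtAtA ⇒ ffmtffmtAtAtA   [A → m]
ffmtffmtAtAtA ⇒ ffmtffmtmtAtA   [A → m]
ffmtffmtmtAtA ⇒ ffmtffmtmtmtA   [A → m]
ffmtffmtmtmtA ⇒ ffmtffmtmtmtm   [A → m]

A ⇒ fAtA ⇒ ffAtAtA ⇒ ffmtAtA ⇒ ffmtfAtAtA ⇒ ffmtffAtAtAtA ⇒ ffmtffmtAtAtA ⇒ ffmtffmtmtAtA ⇒ ffmtffmtmtmtA ⇒ ffmtffmtmtmtm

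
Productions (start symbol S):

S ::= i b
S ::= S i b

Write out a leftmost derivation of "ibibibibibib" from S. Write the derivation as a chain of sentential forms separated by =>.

S => Sib   [S ::= S i b]
Sib => Sibib   [S ::= S i b]
Sibib => Sibibib   [S ::= S i b]
Sibibib => Sibibibib   [S ::= S i b]
Sibibibib => Sibibibibib   [S ::= S i b]
Sibibibibib => ibibibibibib   [S ::= i b]

S => Sib => Sibib => Sibibib => Sibibibib => Sibibibibib => ibibibibibib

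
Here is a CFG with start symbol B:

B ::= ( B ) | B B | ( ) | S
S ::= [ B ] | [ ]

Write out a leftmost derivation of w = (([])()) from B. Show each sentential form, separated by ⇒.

B⇒(B)⇒(BB)⇒((B)B)⇒((S)B)⇒(([])B)⇒(([])())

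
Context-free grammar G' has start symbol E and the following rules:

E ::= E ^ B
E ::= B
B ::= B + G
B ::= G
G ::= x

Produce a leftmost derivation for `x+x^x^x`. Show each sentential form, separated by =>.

E => E^B => E^B^B => B^B^B => B+G^B^B => G+G^B^B => x+G^B^B => x+x^B^B => x+x^G^B => x+x^x^B => x+x^x^G => x+x^x^x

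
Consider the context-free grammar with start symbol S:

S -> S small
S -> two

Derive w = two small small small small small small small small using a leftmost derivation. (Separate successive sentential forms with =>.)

S => S small   [S -> S small]
S small => S small small   [S -> S small]
S small small => S small small small   [S -> S small]
S small small small => S small small small small   [S -> S small]
S small small small small => S small small small small small   [S -> S small]
S small small small small small => S small small small small small small   [S -> S small]
S small small small small small small => S small small small small small small small   [S -> S small]
S small small small small small small small => S small small small small small small small small   [S -> S small]
S small small small small small small small small => two small small small small small small small small   [S -> two]

S => S small => S small small => S small small small => S small small small small => S small small small small small => S small small small small small small => S small small small small small small small => S small small small small small small small small => two small small small small small small small small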